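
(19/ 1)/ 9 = 19/9 = 2.11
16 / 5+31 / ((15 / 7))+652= 2009/3 = 669.67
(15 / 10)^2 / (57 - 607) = -9/2200 = 0.00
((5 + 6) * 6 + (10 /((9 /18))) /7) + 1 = 489/7 = 69.86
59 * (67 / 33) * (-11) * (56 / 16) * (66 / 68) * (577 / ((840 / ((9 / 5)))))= -75269073/13600 = -5534.49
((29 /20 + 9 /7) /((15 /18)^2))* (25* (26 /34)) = 44811/595 = 75.31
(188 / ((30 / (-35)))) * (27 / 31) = -5922/31 = -191.03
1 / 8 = 0.12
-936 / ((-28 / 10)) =2340/7 = 334.29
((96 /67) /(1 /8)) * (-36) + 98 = -21082/67 = -314.66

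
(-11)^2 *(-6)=-726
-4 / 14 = -0.29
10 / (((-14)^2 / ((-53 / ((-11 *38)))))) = 265/40964 = 0.01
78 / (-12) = -13/2 = -6.50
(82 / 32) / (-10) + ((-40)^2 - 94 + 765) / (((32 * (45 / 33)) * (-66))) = -1003/960 = -1.04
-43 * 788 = -33884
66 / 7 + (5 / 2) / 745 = 19675/2086 = 9.43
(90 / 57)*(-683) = -1078.42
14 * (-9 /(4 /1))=-63/2 = -31.50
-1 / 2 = -0.50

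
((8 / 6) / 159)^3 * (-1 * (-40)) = 2560/108531333 = 0.00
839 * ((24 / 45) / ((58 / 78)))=87256/145 = 601.77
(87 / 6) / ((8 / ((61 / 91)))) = 1769/1456 = 1.21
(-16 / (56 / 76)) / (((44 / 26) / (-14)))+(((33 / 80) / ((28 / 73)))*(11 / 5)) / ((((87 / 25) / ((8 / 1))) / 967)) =97165645/17864 = 5439.19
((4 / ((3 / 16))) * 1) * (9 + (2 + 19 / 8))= 856/3 = 285.33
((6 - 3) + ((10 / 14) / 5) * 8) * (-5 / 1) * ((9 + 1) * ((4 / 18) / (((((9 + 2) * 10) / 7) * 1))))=-290/99 = -2.93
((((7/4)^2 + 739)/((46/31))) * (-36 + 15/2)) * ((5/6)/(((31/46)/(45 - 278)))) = 262808855/64 = 4106388.36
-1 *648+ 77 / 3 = -1867/3 = -622.33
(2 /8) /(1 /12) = 3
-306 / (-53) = 306/53 = 5.77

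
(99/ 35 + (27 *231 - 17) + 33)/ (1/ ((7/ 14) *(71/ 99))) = 7772867/3465 = 2243.25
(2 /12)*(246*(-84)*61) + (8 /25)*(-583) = -210270.56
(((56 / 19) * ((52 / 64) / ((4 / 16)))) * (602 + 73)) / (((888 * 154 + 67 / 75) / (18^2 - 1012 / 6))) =110092500/14990221 = 7.34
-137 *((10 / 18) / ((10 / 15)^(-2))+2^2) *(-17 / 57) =801176/4617 = 173.53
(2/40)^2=1/400 = 0.00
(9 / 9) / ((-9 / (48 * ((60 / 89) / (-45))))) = 64/801 = 0.08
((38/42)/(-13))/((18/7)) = -19/702 = -0.03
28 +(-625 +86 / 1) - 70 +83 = -498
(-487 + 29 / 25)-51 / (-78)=-315371/650 = -485.19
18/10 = 9/5 = 1.80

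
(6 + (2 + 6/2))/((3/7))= 77/3 = 25.67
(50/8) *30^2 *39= 219375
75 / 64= 1.17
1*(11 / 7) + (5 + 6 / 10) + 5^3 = 4626/35 = 132.17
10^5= 100000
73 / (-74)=-73/74 = -0.99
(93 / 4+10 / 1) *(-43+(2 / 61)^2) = -21279867/14884 = -1429.71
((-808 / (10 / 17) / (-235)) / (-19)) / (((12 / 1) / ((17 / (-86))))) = 29189/5759850 = 0.01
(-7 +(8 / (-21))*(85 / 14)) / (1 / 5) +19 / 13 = -86192/1911 = -45.10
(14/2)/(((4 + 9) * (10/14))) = 49/65 = 0.75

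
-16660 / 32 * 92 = -95795/2 = -47897.50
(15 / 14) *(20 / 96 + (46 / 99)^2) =166315/365904 = 0.45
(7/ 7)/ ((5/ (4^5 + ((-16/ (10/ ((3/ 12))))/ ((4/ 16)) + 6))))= 5142/25 = 205.68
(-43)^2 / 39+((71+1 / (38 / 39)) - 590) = -697375/1482 = -470.56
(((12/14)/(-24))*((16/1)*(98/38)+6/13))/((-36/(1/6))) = 5153/746928 = 0.01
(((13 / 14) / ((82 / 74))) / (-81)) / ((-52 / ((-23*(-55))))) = 46805/185976 = 0.25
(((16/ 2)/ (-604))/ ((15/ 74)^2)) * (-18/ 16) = 1369/3775 = 0.36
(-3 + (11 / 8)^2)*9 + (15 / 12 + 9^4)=6552.27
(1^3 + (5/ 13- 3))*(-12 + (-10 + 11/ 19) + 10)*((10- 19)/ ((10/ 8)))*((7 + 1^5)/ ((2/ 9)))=-5905872/1235 = -4782.08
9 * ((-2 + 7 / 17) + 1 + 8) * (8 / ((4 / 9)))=20412/17 = 1200.71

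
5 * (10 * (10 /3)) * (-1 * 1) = -166.67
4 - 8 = -4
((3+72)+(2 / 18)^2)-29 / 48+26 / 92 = 2226383/29808 = 74.69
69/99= 23/33 = 0.70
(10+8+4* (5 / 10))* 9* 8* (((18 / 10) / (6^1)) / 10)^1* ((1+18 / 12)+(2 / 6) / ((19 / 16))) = 11412/95 = 120.13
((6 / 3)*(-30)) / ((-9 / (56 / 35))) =32/3 = 10.67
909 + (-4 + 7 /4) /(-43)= 156357/172 = 909.05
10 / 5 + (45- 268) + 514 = 293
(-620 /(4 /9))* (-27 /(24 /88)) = 138105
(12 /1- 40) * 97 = -2716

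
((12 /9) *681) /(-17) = -908/17 = -53.41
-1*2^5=-32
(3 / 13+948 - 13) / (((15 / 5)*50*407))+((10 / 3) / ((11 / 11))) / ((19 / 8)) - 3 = -11921524/7539675 = -1.58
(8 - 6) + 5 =7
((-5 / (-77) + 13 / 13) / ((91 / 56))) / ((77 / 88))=5248/7007 = 0.75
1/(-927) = -1/927 = 0.00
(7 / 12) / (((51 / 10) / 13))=455/306 = 1.49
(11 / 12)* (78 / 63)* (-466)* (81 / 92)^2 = -24289551/59248 = -409.96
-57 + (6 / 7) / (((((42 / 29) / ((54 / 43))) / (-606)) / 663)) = -629304447/2107 = -298673.21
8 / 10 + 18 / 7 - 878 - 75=-33237/35 = -949.63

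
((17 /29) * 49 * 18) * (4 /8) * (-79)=-592263/29 = -20422.86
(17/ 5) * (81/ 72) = 3.82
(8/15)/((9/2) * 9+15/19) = 304/23535 = 0.01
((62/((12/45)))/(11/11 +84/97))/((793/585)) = 2029725/22082 = 91.92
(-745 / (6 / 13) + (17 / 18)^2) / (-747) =522701/242028 = 2.16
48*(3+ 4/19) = 2928/19 = 154.11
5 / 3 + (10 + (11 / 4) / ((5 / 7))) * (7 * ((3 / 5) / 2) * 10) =292.52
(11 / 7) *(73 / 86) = 1.33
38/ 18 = 19/9 = 2.11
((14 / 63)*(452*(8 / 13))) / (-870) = -3616/50895 = -0.07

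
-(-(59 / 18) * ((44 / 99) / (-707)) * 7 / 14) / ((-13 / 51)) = 1003/248157 = 0.00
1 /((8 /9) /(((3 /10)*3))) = 81/80 = 1.01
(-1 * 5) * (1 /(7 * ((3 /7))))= -5/3 = -1.67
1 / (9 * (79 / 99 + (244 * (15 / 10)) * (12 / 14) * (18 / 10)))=385/1959401 = 0.00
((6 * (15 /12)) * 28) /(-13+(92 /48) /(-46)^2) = -231840/14351 = -16.15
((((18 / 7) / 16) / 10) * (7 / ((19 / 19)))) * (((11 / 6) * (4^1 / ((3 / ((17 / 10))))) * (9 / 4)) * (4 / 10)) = 1683/4000 = 0.42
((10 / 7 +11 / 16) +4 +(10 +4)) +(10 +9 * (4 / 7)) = 3949/112 = 35.26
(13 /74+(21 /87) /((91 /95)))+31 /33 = 1258561/920634 = 1.37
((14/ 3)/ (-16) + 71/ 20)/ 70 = 0.05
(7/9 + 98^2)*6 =172886/3 = 57628.67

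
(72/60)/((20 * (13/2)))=3/325 = 0.01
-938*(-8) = 7504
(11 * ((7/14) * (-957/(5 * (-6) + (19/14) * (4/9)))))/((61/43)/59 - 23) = -19339551/2481680 = -7.79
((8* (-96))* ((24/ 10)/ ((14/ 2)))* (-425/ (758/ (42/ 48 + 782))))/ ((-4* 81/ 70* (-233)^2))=-85176800/185179779 = -0.46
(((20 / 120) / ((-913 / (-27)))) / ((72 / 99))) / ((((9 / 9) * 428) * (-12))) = -3/2273536 = 0.00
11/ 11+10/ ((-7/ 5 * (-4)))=39/14 = 2.79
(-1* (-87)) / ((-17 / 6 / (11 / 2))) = -2871/17 = -168.88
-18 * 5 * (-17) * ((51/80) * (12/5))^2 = 3581577/1000 = 3581.58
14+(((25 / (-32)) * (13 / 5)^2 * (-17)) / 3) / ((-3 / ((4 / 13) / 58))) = 58243/4176 = 13.95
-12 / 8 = -1.50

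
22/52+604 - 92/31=484773/806 = 601.46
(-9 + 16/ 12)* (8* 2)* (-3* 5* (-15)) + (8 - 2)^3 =-27384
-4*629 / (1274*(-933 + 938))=-1258/3185 = -0.39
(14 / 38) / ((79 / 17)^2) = 2023/118579 = 0.02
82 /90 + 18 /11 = 1261/495 = 2.55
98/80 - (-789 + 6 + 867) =-3311/40 = -82.78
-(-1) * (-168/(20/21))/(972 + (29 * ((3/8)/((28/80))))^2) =-19208/210965 = -0.09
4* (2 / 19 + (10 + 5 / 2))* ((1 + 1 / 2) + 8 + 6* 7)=49337/19 = 2596.68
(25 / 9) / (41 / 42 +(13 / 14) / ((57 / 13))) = 3325/1422 = 2.34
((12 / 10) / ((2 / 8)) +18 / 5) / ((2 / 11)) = 231/5 = 46.20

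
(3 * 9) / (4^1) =27/4 = 6.75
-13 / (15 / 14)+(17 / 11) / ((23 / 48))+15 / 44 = -130049/15180 = -8.57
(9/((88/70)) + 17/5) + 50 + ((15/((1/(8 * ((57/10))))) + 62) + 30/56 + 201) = 776233/770 = 1008.09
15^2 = 225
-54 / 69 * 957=-748.96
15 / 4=3.75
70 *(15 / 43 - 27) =-80220/43 = -1865.58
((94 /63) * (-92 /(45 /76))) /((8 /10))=-164312/567 = -289.79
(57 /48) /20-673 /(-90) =21707/2880 = 7.54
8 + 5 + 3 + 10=26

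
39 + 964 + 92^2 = 9467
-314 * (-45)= 14130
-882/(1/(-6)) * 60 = 317520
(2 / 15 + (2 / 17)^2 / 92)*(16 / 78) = 106472/3888495 = 0.03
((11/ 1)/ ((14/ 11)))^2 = 14641/196 = 74.70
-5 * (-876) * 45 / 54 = 3650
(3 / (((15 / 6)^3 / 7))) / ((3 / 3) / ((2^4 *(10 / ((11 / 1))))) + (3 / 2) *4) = 5376/24275 = 0.22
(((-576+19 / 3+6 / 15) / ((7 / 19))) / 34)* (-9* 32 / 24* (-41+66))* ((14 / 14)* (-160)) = -259585600/119 = -2181391.60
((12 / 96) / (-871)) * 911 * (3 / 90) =-911/209040 = 0.00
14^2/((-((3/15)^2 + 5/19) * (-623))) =3325/3204 = 1.04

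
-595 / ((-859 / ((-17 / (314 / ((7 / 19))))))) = -70805/5124794 = -0.01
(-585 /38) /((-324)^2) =-65/443232 = 0.00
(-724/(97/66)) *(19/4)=-226974/97 = -2339.94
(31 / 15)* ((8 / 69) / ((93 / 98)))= 784/3105 = 0.25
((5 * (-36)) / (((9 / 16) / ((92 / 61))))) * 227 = -6682880/61 = -109555.41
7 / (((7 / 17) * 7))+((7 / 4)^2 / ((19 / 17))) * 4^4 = 93619/133 = 703.90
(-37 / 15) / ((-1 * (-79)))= -37/1185 = -0.03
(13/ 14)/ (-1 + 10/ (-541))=-7033/7714 = -0.91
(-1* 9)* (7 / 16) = -63/16 = -3.94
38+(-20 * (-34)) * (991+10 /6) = 2025154/3 = 675051.33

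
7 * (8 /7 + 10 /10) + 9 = 24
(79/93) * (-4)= -316/93 = -3.40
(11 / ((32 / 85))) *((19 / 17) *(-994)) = -519365/16 = -32460.31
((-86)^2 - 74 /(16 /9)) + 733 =64699/8 = 8087.38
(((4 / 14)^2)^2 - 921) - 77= -997.99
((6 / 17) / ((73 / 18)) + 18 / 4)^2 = 129618225/6160324 = 21.04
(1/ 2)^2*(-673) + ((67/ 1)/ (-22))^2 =-19236/121 = -158.98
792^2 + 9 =627273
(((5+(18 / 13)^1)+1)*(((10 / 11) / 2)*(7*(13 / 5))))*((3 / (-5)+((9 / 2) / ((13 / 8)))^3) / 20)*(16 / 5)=609340032/3020875 = 201.71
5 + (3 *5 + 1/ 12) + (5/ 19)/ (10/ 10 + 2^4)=77903/3876 = 20.10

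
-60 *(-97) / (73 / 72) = 419040/73 = 5740.27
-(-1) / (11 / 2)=0.18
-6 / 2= -3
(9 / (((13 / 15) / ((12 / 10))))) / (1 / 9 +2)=1458/247 = 5.90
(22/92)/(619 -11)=11/27968 = 0.00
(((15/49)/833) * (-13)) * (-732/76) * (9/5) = 64233/775523 = 0.08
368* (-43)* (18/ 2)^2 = -1281744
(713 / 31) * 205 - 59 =4656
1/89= 0.01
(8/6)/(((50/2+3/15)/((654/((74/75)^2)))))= 35.54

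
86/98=43/49 = 0.88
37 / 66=0.56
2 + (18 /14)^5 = 92663/16807 = 5.51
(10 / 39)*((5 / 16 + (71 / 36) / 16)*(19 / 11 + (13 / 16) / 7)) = 950035/4612608 = 0.21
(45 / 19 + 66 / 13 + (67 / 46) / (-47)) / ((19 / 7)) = 27715583/10146266 = 2.73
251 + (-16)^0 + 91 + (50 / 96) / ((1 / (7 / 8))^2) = 1054921/3072 = 343.40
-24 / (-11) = 24/11 = 2.18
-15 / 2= -7.50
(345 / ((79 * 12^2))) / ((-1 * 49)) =-115/185808 = 0.00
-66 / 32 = -33/16 = -2.06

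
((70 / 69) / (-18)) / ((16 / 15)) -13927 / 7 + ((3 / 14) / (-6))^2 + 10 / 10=-20170603/10143 = -1988.62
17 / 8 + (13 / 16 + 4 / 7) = 393/112 = 3.51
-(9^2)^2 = -6561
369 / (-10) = -369/10 = -36.90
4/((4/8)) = 8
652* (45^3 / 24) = 4951125/2 = 2475562.50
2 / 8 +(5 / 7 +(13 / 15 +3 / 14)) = 859/420 = 2.05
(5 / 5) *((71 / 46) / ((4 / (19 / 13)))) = 1349/2392 = 0.56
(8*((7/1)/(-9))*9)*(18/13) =-1008/13 = -77.54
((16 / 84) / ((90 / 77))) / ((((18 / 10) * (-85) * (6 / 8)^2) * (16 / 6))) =-44/61965 = 0.00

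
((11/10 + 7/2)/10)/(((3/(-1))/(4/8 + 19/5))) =-989/1500 = -0.66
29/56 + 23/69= 0.85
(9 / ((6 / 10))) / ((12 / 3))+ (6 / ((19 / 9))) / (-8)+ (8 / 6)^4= 20177/3078 = 6.56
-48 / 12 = -4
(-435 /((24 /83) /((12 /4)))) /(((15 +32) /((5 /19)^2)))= -902625/135736 = -6.65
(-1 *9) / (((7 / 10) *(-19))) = 90/133 = 0.68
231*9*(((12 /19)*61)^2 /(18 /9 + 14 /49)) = 487365417/361 = 1350042.71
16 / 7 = 2.29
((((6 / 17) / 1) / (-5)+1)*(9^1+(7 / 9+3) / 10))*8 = 266704/3825 = 69.73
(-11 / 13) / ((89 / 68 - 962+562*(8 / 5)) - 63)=3740/550251 = 0.01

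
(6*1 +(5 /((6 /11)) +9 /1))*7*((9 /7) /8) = 435/16 = 27.19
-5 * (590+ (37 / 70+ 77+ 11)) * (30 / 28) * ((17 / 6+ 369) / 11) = -529829035/4312 = -122873.15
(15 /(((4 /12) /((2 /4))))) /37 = 0.61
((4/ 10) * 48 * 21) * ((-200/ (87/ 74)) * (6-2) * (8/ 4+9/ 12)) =-21880320/29 = -754493.79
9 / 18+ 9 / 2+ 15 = 20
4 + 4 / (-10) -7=-17/5 = -3.40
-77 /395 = -0.19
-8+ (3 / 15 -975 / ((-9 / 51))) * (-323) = -8923238/5 = -1784647.60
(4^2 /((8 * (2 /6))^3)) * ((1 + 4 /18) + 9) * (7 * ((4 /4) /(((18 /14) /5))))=5635/24 = 234.79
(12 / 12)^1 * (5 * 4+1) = 21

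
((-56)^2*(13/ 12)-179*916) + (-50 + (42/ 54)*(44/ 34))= -24574196/153 = -160615.66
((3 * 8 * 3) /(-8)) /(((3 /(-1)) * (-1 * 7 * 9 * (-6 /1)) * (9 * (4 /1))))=1/4536 = 0.00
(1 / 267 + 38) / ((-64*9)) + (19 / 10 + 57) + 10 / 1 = 68.83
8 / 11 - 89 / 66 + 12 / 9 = 47/66 = 0.71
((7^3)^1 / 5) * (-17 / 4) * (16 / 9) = -23324/45 = -518.31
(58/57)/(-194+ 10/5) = -29/5472 = -0.01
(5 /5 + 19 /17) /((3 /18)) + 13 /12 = 2813/204 = 13.79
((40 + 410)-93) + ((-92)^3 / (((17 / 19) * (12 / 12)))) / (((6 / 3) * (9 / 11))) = -81318275/153 = -531491.99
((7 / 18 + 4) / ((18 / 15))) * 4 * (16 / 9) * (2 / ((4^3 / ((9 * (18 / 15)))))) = 79/9 = 8.78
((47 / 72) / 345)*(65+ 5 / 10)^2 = 806567/99360 = 8.12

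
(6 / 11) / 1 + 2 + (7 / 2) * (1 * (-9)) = -28.95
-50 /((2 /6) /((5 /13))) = -750/13 = -57.69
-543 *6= -3258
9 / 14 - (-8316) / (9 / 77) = 996081/14 = 71148.64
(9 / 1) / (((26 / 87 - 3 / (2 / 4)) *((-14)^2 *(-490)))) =783/47635840 = 0.00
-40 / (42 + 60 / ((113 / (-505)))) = 2260/12777 = 0.18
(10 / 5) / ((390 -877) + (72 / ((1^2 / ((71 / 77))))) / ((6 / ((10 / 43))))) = -6622/1603937 = 0.00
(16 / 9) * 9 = 16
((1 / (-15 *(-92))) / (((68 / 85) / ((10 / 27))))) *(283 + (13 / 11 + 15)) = 5485/54648 = 0.10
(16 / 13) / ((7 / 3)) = 48/91 = 0.53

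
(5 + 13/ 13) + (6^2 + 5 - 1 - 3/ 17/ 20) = 15637/340 = 45.99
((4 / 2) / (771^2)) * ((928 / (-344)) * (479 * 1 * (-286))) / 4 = 7945652/25560963 = 0.31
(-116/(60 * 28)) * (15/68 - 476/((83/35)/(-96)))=-210264935/158032 = -1330.52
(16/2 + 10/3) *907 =30838/3 = 10279.33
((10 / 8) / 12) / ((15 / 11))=11/144 = 0.08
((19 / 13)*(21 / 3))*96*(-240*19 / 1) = -4478621.54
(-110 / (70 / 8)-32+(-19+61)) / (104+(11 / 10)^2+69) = -600/40649 = -0.01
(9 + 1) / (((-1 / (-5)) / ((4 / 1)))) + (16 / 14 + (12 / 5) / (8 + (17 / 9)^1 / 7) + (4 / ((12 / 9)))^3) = 4165477/18235 = 228.43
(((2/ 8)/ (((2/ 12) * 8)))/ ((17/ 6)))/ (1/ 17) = 9/8 = 1.12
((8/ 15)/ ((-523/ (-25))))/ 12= 10/4707 = 0.00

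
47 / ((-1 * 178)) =-47/178 = -0.26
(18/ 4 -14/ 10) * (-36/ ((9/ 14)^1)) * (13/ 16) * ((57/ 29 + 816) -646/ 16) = -109679.14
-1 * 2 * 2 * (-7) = 28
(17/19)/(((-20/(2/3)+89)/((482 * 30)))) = 245820/1121 = 219.29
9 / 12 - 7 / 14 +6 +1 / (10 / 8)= 141/20 = 7.05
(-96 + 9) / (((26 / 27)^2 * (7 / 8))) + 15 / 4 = -489639/4732 = -103.47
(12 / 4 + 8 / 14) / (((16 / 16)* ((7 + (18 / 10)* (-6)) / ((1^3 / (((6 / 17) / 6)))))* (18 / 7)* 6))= -1.04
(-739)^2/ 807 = 546121/807 = 676.73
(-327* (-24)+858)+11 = 8717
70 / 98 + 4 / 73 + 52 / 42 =3077/1533 = 2.01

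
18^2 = 324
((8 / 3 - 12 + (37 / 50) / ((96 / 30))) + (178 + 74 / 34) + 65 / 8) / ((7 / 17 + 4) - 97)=-1462267/755520 = -1.94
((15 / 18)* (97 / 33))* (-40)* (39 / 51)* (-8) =1008800/1683 = 599.41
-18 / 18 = -1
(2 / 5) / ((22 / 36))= 0.65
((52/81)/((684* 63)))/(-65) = -1/4363065 = 0.00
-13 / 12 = -1.08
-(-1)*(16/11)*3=48/11 = 4.36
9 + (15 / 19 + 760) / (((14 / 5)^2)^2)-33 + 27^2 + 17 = 10939287/14896 = 734.38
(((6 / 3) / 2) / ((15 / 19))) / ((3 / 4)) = 76/45 = 1.69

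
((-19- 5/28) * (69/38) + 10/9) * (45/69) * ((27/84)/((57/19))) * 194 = -156575945/342608 = -457.01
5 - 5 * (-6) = 35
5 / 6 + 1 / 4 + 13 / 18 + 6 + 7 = 533/36 = 14.81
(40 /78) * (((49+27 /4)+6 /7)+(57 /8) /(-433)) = 6861055/236418 = 29.02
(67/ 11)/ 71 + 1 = 848/781 = 1.09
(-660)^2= 435600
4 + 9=13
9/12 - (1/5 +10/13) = -57/260 = -0.22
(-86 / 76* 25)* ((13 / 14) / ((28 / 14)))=-13975/1064 = -13.13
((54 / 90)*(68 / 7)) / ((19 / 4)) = 816/665 = 1.23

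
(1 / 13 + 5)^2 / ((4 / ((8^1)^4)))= 4460544/169 = 26393.75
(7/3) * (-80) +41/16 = -8837/48 = -184.10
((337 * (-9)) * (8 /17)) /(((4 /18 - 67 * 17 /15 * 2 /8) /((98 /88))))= 53502120/631499 = 84.72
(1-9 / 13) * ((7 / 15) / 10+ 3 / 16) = 281/3900 = 0.07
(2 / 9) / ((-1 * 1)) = -2/9 = -0.22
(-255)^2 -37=64988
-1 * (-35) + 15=50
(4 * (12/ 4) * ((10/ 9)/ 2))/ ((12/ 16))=80/9 = 8.89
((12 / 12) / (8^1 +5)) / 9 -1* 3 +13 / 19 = -5129/2223 = -2.31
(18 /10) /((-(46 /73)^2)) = -47961/10580 = -4.53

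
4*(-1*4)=-16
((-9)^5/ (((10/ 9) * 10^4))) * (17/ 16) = -9034497/1600000 = -5.65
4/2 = 2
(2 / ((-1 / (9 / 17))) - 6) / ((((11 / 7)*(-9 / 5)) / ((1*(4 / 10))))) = 560/561 = 1.00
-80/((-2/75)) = 3000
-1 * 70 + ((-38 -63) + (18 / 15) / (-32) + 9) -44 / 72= -162.65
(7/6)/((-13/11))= -77/78 = -0.99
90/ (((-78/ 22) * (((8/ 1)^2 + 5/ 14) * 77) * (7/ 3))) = -180/81991 = 0.00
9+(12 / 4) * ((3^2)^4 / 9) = 2196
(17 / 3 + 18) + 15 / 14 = 1039/42 = 24.74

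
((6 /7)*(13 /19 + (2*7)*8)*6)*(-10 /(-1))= 770760/133 = 5795.19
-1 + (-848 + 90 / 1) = -759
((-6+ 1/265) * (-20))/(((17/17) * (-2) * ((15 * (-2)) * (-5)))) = -1589/3975 = -0.40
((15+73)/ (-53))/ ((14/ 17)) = -748/371 = -2.02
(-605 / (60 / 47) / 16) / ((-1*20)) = 5687/3840 = 1.48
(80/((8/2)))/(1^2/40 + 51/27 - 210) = -7200/74911 = -0.10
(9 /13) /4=9/52 = 0.17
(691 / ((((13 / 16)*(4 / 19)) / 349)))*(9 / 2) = 82476378/13 = 6344336.77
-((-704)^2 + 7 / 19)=-9416711/19 = -495616.37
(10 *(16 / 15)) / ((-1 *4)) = -8/3 = -2.67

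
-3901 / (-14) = 3901/14 = 278.64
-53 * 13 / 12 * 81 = -18603/4 = -4650.75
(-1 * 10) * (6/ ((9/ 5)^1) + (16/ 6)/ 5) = -116/3 = -38.67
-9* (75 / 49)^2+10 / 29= -1444115/69629 = -20.74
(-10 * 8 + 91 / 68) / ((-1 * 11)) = 5349/748 = 7.15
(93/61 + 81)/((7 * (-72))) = -839/5124 = -0.16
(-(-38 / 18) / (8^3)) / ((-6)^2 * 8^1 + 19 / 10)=95/6679296 = 0.00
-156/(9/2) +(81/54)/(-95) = -19769/570 = -34.68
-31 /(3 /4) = -124/3 = -41.33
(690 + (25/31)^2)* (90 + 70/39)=63398.16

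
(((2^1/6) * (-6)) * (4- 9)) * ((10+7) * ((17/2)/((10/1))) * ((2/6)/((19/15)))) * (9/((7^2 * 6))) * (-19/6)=-1445/392 = -3.69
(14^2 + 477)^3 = 304821217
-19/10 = -1.90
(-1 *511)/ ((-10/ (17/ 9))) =8687/90 = 96.52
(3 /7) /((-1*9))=-1/21 = -0.05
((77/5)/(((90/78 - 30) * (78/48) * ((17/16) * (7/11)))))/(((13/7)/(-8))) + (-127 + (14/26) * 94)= -30784547/414375 = -74.29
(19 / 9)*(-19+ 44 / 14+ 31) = 2014/63 = 31.97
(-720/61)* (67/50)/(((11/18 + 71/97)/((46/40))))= -722844/53375 = -13.54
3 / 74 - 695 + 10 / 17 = -873519/1258 = -694.37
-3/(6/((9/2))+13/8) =-72/71 = -1.01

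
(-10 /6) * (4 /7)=-20/21 = -0.95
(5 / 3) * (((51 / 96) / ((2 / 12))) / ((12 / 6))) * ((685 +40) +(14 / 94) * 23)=727515/376 = 1934.88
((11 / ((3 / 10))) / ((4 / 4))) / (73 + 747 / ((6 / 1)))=0.19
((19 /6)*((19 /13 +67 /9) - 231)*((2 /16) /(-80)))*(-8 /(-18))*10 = 493715/101088 = 4.88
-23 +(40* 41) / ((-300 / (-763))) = 62221/15 = 4148.07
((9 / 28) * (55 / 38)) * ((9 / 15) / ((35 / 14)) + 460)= 214.12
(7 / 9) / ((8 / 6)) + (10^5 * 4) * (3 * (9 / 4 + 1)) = 46800007/12 = 3900000.58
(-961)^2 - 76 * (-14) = 924585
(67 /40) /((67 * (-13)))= -1/520 = 0.00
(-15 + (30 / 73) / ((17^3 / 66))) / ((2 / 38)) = -102177345/358649 = -284.90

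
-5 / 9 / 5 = -1/9 = -0.11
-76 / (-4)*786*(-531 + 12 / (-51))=-134868954/17 = -7933467.88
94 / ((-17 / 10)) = -940/17 = -55.29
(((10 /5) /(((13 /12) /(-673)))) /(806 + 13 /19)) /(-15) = 102296/996255 = 0.10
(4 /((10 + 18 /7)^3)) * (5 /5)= 343/170368 = 0.00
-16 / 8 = -2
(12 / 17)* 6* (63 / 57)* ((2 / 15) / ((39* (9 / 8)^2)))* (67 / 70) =34304/2834325 = 0.01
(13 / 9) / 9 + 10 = 823/81 = 10.16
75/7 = 10.71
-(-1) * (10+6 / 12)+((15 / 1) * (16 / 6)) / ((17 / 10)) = 1157/34 = 34.03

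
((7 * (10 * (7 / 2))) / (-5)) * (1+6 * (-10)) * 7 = 20237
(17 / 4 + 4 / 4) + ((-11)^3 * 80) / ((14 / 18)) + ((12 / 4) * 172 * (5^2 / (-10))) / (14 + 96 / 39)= -410380011/2996 = -136975.97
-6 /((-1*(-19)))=-6/19 = -0.32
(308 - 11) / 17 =297/17 = 17.47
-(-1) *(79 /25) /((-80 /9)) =-711/2000 = -0.36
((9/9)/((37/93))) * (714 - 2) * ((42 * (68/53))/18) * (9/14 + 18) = 99881.15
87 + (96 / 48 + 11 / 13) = 1168/13 = 89.85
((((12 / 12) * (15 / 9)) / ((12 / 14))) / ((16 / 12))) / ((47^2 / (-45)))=-525/17672 = -0.03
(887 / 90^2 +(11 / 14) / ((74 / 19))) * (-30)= -326479/34965 = -9.34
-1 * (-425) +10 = 435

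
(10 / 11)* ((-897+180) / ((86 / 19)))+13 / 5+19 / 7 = -2296047/16555 = -138.69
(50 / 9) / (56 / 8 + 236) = 50/2187 = 0.02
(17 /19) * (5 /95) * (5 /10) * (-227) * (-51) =196809/722 = 272.59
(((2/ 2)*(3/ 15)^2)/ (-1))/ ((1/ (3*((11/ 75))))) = -0.02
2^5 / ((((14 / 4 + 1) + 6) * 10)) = 32/105 = 0.30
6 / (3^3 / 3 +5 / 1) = 3/7 = 0.43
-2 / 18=-1/9 = -0.11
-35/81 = -0.43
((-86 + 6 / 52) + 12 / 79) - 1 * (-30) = -114475/2054 = -55.73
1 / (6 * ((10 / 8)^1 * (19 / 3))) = 0.02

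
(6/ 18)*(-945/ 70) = -4.50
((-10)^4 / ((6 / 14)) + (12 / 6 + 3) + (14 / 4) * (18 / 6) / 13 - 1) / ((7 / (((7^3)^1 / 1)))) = 89198375/78 = 1143568.91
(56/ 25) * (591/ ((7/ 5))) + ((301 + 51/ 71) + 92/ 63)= 1248.78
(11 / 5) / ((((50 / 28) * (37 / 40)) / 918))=1130976/925 = 1222.68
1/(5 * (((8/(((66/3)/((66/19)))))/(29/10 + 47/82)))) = 1691/3075 = 0.55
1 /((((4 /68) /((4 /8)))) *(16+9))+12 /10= 77/50 = 1.54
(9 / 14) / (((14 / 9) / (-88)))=-1782/49 = -36.37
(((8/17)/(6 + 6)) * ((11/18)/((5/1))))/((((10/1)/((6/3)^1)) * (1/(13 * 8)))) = 1144/11475 = 0.10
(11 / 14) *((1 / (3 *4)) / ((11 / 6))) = 1/28 = 0.04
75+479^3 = 109902314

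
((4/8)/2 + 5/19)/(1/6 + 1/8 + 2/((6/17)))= 18/209 = 0.09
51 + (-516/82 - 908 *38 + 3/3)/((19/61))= -86268012/779 = -110741.99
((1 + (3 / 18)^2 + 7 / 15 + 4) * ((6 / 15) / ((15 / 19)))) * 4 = 37582/3375 = 11.14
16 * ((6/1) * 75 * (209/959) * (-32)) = -48153600/959 = -50212.30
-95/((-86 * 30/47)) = 893/516 = 1.73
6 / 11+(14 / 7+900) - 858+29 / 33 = 1499/33 = 45.42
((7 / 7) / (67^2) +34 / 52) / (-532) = -76339/62091848 = 0.00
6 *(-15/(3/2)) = -60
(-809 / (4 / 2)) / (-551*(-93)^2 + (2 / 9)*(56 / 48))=21843/257342332 = 0.00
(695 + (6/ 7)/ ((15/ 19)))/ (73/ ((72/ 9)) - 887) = -64968/81935 = -0.79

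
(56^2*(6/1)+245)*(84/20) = 400281/5 = 80056.20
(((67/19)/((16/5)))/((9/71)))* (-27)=-71355/304 = -234.72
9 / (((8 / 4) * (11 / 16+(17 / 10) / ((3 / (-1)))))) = 1080/29 = 37.24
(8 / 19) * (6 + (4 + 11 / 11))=88/19 = 4.63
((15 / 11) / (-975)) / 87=-1/62205 = 0.00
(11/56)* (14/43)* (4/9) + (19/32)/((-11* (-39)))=0.03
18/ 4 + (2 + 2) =17/2 = 8.50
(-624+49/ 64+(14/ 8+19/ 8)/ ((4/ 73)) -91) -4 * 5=-42173/64 = -658.95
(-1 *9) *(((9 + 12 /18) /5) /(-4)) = 87/20 = 4.35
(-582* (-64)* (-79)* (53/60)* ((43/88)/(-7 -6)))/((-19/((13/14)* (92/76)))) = -803342942/138985 = -5780.07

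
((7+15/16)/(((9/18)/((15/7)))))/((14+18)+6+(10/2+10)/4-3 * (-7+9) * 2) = 1905/1666 = 1.14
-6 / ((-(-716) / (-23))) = 69/358 = 0.19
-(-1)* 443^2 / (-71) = -196249/71 = -2764.07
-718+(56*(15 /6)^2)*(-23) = -8768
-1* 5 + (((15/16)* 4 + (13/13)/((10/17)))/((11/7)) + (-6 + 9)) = 323/220 = 1.47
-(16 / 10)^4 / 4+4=1476/625 = 2.36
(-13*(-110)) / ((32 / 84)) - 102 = 14607/4 = 3651.75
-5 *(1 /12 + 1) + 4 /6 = -19/4 = -4.75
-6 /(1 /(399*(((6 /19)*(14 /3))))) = -3528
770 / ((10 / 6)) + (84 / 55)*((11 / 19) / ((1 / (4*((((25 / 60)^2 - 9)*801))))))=-2331609/95 = -24543.25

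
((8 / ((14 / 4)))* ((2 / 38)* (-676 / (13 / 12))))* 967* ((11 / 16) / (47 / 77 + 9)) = -18253092/3515 = -5192.91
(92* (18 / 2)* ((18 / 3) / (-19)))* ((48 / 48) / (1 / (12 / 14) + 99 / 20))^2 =-17884800/2559091 = -6.99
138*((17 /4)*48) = 28152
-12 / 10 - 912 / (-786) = -0.04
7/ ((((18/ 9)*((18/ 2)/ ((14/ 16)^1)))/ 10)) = 245/72 = 3.40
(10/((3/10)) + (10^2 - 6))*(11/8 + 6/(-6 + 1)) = 1337/60 = 22.28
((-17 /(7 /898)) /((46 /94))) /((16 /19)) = -6816269/1288 = -5292.13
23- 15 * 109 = -1612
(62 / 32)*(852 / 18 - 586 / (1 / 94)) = -2559205/24 = -106633.54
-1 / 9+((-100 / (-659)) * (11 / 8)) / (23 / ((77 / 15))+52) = -5541407/51587838 = -0.11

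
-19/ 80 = -0.24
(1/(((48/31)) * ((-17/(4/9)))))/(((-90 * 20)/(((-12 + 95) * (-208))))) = -33449/206550 = -0.16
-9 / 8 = -1.12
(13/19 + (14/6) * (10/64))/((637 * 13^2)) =1913/196359072 = 0.00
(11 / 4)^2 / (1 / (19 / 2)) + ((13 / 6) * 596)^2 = 1667613.62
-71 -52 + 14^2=73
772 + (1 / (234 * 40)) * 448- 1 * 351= 246313/585 = 421.05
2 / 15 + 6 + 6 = 182/15 = 12.13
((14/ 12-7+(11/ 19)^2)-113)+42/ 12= -115.00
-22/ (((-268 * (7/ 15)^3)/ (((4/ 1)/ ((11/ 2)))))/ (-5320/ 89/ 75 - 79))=-95876100/2045309 = -46.88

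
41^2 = 1681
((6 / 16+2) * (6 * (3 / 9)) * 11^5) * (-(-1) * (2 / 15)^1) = 3059969/30 = 101998.97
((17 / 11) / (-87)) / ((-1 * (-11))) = -17/10527 = 0.00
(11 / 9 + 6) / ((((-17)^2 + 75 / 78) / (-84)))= -6760/3231 = -2.09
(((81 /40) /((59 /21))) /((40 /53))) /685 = 90153/64664000 = 0.00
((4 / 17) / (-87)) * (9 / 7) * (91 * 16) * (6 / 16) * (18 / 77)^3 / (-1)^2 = -5458752/225070769 = -0.02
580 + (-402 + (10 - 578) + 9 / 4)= -1551/4 = -387.75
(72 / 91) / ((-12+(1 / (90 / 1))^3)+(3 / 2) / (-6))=-52488000/812652659 = -0.06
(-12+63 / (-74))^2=165.16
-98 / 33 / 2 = -49/33 = -1.48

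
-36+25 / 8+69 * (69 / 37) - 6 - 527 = -129411/296 = -437.20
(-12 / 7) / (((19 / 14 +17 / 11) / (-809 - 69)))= 77264/149 = 518.55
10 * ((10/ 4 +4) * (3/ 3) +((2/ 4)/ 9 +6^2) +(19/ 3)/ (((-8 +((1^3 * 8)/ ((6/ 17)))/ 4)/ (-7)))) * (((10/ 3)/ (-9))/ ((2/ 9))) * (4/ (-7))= 110800/189 = 586.24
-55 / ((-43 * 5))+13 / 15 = 724/645 = 1.12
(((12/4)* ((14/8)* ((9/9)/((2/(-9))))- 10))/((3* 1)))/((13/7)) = -9.62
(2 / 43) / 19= 2/817 = 0.00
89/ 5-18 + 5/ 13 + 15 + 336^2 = 7339227/65 = 112911.18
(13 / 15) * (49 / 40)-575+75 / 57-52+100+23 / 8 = -2973961/5700 = -521.75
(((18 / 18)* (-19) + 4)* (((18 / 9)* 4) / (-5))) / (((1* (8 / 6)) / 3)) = 54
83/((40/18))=747/20 = 37.35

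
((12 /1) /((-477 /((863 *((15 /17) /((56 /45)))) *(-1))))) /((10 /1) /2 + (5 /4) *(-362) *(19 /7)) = -7767/617185 = -0.01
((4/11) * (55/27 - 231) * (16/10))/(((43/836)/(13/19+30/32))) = -24381808/5805 = -4200.14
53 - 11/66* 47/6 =1861/36 = 51.69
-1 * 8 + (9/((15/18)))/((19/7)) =-382/95 = -4.02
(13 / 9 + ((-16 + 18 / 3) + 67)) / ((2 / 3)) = 263/3 = 87.67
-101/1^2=-101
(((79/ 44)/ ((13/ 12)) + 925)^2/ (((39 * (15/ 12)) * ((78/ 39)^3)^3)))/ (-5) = -137183048/19937775 = -6.88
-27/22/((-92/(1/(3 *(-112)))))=-9/226688 = 0.00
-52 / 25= -2.08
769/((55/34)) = 26146/55 = 475.38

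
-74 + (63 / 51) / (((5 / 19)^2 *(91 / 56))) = -348202/5525 = -63.02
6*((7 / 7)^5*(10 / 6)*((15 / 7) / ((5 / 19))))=81.43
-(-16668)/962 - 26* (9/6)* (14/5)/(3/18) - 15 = -1570161/2405 = -652.87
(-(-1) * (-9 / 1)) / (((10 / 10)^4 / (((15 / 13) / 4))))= -135/52 = -2.60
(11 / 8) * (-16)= -22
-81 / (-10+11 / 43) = 3483/419 = 8.31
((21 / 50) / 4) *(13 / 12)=91/800 = 0.11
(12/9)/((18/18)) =4/3 = 1.33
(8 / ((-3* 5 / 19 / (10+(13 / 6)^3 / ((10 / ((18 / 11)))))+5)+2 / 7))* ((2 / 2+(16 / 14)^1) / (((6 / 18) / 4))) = 421261920/10685491 = 39.42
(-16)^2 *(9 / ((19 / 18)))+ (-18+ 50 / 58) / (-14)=2406725/1102 = 2183.96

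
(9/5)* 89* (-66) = -52866/5 = -10573.20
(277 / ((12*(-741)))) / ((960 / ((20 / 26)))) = -277/11097216 = 0.00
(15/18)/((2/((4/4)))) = 5/12 = 0.42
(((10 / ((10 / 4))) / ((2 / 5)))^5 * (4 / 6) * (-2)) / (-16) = 8333.33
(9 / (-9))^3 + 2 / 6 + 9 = 8.33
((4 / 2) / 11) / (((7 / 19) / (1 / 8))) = 19/308 = 0.06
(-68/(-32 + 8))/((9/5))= 85/54 = 1.57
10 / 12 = 5/6 = 0.83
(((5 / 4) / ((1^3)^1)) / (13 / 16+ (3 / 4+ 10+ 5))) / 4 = 0.02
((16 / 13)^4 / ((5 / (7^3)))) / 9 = 17.49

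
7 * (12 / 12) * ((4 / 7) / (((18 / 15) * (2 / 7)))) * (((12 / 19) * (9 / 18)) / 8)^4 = 945/33362176 = 0.00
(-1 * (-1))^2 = 1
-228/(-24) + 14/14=21/2 = 10.50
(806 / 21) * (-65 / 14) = -26195/147 = -178.20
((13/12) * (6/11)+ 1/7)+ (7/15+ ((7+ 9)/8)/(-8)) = 4391/4620 = 0.95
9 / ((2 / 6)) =27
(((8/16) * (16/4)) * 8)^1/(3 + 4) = 16/7 = 2.29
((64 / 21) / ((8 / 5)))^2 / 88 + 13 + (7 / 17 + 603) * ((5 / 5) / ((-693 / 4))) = 87583/9163 = 9.56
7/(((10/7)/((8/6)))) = 6.53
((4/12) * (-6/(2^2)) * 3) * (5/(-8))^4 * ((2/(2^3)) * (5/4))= -9375/131072 = -0.07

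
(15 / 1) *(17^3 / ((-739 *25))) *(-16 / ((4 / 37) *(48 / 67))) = 12179327/14780 = 824.04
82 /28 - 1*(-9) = 167/14 = 11.93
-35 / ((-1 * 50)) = 7/10 = 0.70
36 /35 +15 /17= 1.91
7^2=49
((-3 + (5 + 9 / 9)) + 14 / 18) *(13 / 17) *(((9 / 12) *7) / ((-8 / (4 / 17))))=-91/204 = -0.45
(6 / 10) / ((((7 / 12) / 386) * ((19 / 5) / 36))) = 500256/133 = 3761.32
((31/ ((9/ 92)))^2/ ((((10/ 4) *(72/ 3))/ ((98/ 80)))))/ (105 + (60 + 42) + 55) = 24910081/3183300 = 7.83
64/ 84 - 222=-4646/21 = -221.24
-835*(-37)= 30895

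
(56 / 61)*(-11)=-616/61 = -10.10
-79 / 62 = -1.27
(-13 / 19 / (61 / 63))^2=670761/1343281 = 0.50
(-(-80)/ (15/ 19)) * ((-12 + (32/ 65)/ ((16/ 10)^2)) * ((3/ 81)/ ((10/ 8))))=-186656/5265 = -35.45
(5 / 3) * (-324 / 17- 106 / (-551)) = -883610/28101 = -31.44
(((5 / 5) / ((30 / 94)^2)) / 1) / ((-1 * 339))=-0.03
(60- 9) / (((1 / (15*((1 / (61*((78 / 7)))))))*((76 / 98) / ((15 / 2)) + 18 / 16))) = 5247900/5727839 = 0.92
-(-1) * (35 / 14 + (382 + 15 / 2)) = 392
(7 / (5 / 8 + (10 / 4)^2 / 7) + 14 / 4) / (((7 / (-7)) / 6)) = -4137/85 = -48.67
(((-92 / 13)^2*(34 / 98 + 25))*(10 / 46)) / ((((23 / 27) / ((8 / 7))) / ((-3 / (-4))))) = 16096320/57967 = 277.68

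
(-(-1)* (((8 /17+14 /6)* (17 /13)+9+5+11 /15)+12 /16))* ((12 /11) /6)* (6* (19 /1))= 21831/55 = 396.93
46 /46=1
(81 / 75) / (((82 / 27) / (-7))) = -5103/2050 = -2.49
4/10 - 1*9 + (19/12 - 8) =-901/60 = -15.02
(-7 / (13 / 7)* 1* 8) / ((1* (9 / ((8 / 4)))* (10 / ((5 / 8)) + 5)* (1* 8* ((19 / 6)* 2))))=-14/2223 = -0.01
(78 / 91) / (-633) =-2/1477 = 0.00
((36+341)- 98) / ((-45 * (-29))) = 31/145 = 0.21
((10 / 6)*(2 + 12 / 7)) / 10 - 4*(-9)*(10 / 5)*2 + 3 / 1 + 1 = 3121/21 = 148.62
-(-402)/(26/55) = 11055/13 = 850.38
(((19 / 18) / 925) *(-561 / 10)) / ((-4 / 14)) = 0.22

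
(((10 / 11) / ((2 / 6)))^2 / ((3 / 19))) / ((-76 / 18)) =-1350/121 = -11.16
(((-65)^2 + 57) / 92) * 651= 1393791/46 = 30299.80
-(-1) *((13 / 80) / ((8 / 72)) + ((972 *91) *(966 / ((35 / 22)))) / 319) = 78121485/464 = 168365.27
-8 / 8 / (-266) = 1/266 = 0.00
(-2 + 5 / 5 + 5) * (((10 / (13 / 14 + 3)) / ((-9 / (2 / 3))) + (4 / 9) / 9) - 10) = -36136/891 = -40.56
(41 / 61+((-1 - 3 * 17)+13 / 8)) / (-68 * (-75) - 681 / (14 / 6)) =-56595/5474872 = -0.01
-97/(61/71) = -6887/61 = -112.90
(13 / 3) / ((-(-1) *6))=13/18 = 0.72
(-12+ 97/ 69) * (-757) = 553367/69 = 8019.81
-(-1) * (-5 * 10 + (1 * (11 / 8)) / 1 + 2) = -373/8 = -46.62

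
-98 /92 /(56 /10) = -0.19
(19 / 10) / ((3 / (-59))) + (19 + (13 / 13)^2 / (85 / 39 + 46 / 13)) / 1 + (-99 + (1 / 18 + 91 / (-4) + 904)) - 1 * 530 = 9397327/40140 = 234.11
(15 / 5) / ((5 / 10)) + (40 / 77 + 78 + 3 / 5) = 32771/385 = 85.12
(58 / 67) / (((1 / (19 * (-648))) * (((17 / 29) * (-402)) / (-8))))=-27611712/76313 = -361.82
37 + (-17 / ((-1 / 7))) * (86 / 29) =11307/29 = 389.90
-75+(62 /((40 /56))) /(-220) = -41467/550 = -75.39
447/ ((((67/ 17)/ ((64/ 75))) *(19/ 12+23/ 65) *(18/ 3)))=8.33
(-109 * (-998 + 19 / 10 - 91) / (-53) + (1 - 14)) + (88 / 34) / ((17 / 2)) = -2248.43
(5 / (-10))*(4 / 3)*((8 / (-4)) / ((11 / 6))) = 8/11 = 0.73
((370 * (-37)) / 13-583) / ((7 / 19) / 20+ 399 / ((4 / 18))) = -8082220/8869861 = -0.91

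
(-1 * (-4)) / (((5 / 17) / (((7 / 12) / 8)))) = 119/120 = 0.99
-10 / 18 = -5/9 = -0.56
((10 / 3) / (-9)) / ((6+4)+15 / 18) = -4/117 = -0.03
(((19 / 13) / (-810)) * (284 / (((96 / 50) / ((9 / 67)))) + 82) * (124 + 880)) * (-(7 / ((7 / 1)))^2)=130198469/705510 = 184.55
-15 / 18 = -5/6 = -0.83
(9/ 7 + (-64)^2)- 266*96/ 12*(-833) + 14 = 12437147/7 = 1776735.29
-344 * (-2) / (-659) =-688/659 = -1.04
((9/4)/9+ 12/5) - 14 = -227/20 = -11.35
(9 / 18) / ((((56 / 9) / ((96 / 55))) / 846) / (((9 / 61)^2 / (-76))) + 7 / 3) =-925101/22901977 = -0.04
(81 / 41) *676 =54756/41 = 1335.51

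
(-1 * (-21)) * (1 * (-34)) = -714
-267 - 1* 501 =-768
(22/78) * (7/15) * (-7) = -539/585 = -0.92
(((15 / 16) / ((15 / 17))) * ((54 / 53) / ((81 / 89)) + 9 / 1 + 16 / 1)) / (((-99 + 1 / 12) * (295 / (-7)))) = 494207/74234980 = 0.01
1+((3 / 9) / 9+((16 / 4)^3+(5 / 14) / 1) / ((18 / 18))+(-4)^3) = 527/378 = 1.39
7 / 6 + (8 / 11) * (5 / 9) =311/198 = 1.57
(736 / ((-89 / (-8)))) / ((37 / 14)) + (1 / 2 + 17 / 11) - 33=-429029/72446 = -5.92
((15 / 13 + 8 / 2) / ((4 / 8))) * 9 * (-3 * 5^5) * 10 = -113062500/13 = -8697115.38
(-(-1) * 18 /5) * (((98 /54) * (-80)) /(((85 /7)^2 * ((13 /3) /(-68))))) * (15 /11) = 921984/12155 = 75.85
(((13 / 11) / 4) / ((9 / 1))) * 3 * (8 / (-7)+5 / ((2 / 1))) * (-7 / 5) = -247/1320 = -0.19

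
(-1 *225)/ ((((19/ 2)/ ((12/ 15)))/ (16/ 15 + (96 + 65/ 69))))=-811512/437 = -1857.01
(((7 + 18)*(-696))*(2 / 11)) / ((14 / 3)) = -52200/77 = -677.92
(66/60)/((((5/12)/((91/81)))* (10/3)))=1001/1125 = 0.89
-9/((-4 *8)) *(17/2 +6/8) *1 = 333/128 = 2.60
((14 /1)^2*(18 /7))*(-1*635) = -320040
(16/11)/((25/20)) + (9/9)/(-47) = 2953/2585 = 1.14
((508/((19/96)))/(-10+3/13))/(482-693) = 4992/4009 = 1.25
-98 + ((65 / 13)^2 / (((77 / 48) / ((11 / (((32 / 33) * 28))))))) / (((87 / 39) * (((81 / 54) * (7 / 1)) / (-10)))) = -2003237/19894 = -100.70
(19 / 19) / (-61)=-1/61 = -0.02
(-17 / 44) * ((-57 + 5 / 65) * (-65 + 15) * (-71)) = 11164750/143 = 78075.17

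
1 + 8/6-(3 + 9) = -29/3 = -9.67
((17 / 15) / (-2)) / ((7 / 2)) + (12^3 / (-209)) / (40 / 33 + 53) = -1122167/3569055 = -0.31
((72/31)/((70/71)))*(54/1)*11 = 1518264/1085 = 1399.32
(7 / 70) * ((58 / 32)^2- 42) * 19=-73.56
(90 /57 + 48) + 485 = 10157/19 = 534.58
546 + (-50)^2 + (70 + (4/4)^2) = 3117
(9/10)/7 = 9/70 = 0.13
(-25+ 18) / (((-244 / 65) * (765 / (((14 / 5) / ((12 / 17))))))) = 637/65880 = 0.01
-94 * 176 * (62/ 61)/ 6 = -512864/183 = -2802.54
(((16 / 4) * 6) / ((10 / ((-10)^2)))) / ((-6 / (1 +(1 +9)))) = -440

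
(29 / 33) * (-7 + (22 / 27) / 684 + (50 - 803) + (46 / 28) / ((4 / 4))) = -710769874/1066527 = -666.43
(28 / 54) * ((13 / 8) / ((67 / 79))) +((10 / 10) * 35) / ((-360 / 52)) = -4.06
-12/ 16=-3/4 = -0.75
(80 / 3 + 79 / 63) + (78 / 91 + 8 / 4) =277/9 = 30.78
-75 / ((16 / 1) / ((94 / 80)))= -705/128 = -5.51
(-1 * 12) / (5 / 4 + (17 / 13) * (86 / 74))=-23088/5329 = -4.33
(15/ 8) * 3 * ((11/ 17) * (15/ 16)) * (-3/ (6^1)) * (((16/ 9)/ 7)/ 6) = -275/3808 = -0.07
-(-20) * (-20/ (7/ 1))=-400/7 = -57.14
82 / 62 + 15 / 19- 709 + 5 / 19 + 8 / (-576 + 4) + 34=-56654346/84227 = -672.64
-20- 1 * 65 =-85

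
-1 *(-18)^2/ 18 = -18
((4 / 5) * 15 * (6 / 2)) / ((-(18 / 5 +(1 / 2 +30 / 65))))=-4680/593 = -7.89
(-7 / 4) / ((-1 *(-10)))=-7/40 = -0.18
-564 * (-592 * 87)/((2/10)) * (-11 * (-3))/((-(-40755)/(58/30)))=280799808/1235 = 227368.27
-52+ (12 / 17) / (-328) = -72491/1394 = -52.00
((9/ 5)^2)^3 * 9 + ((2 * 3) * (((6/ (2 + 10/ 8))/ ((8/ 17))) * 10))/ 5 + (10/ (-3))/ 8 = 859877539/2437500 = 352.77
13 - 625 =-612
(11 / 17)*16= 176/17 = 10.35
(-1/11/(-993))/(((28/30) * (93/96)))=80/790097 = 0.00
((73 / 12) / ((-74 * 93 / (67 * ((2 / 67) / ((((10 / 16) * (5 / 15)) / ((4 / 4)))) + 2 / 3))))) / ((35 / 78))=-10439/97650 = -0.11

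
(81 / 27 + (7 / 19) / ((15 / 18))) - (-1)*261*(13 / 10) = 65121/190 = 342.74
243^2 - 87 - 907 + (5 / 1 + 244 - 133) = 58171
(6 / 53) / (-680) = -3/18020 = 0.00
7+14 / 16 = 63/8 = 7.88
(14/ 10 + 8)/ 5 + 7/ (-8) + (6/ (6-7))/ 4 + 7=1301/200 = 6.50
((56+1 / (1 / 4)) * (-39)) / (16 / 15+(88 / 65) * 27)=-114075/1834 = -62.20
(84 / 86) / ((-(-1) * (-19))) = -42/817 = -0.05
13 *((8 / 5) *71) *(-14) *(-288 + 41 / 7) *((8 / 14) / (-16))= -1458340/7 = -208334.29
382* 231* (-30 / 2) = -1323630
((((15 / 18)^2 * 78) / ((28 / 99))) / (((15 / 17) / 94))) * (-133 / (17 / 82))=-26178295/2 = -13089147.50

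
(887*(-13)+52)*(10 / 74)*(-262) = 15037490/37 = 406418.65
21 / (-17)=-21/17 = -1.24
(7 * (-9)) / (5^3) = -0.50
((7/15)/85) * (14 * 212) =20776/1275 = 16.29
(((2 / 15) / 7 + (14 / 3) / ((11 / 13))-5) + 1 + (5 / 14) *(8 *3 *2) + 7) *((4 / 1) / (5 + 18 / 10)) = 59314/3927 = 15.10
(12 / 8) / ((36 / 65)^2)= 4225/864 = 4.89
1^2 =1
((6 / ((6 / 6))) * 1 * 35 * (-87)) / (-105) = 174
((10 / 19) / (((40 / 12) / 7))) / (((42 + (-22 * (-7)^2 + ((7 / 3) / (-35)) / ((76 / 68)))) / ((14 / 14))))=-315/295277 = 0.00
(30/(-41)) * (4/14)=-60/287 = -0.21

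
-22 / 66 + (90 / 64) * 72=1211/12 = 100.92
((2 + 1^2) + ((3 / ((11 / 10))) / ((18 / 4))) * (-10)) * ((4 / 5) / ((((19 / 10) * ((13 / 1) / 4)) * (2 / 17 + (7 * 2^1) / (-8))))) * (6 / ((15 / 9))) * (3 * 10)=2637312/100529 = 26.23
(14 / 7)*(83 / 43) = 166/43 = 3.86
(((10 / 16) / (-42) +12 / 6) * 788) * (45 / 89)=1970985/2492 = 790.92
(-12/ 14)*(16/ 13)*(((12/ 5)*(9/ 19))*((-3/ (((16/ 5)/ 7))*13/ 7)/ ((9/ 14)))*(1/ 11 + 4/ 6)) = 3600/209 = 17.22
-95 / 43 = -2.21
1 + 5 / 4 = 9/4 = 2.25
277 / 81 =3.42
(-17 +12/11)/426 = -175/4686 = -0.04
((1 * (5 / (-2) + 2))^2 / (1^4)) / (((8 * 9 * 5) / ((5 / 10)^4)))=1/23040 = 0.00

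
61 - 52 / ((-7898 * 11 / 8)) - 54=304281/43439 = 7.00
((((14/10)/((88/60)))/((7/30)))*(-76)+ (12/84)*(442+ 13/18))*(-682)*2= 21282182/63 = 337812.41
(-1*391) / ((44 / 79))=-30889/44 = -702.02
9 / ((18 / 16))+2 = 10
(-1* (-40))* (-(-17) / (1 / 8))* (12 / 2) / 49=32640/49 = 666.12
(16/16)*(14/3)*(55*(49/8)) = 18865/12 = 1572.08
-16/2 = -8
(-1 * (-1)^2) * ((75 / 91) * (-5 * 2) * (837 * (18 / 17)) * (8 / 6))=15066000/1547 = 9738.85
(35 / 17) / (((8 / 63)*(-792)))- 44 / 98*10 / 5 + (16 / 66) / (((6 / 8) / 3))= 90193/1759296 = 0.05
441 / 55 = 8.02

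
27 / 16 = 1.69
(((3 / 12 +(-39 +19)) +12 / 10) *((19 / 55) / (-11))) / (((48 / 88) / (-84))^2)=345401/25 = 13816.04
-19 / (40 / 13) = -247/40 = -6.18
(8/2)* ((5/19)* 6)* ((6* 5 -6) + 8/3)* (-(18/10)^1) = -5760/19 = -303.16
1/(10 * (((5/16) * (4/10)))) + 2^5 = 164/5 = 32.80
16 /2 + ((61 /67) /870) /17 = 7927501/990930 = 8.00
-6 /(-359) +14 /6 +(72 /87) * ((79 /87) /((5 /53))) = 46718047/4528785 = 10.32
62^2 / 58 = 1922/29 = 66.28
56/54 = 28/27 = 1.04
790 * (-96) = -75840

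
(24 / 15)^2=64/25 = 2.56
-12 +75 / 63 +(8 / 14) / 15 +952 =32943/35 = 941.23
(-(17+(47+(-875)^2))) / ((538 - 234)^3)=-765689/28094464 = -0.03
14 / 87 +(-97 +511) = 36032/87 = 414.16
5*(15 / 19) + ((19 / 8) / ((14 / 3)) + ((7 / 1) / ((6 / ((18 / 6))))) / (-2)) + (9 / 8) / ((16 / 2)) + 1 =3.85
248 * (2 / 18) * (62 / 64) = 961/36 = 26.69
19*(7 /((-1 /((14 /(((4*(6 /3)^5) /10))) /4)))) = -4655/128 = -36.37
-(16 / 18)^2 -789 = -63973/81 = -789.79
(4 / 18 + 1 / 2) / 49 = 13/882 = 0.01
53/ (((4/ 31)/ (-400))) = -164300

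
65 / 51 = 1.27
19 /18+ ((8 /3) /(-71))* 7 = 1013/1278 = 0.79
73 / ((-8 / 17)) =-1241/8 = -155.12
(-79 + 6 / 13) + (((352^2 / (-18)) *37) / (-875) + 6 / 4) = 43824199/204750 = 214.04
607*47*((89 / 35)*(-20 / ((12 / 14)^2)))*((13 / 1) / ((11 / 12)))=-924225484/33 = -28006832.85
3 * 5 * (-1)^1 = -15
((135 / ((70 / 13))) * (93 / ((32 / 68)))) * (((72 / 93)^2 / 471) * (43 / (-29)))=-9236916/988001 = -9.35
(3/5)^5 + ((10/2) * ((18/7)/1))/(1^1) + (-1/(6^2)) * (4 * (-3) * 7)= 1001978/65625 = 15.27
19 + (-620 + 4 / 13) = -7809/13 = -600.69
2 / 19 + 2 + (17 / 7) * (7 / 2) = 403/38 = 10.61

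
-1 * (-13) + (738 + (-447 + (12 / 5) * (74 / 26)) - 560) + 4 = -15936/65 = -245.17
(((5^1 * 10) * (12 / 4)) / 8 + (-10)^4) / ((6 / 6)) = 40075/4 = 10018.75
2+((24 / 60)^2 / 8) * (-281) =-181/50 = -3.62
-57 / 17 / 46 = -57/782 = -0.07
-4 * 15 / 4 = -15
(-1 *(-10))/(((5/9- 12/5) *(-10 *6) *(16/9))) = 135/2656 = 0.05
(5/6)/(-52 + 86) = 5/204 = 0.02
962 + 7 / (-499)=480031/499 = 961.99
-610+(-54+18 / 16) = -5303/8 = -662.88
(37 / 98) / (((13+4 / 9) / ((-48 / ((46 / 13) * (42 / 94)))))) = -813852/954569 = -0.85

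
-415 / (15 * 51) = -83/153 = -0.54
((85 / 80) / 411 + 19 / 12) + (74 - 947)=-5730419/6576 = -871.41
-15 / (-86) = 0.17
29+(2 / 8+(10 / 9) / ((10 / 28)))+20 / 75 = 5873/180 = 32.63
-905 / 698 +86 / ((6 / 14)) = 417481/2094 = 199.37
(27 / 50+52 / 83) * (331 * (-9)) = -14421339/4150 = -3475.02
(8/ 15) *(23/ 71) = 184/1065 = 0.17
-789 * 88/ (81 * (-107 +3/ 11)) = 127292/15849 = 8.03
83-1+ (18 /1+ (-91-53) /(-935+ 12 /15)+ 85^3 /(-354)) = -33369995/20414 = -1634.66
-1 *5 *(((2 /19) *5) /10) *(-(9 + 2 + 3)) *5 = 350/19 = 18.42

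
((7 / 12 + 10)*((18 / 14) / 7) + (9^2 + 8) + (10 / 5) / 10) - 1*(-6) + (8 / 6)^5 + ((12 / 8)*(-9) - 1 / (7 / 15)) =20412173/238140 = 85.72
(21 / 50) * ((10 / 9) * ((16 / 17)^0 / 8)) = 0.06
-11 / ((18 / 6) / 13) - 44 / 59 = -8569/177 = -48.41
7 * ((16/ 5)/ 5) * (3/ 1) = 336/25 = 13.44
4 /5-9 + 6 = -11/5 = -2.20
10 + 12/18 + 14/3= 46/3 = 15.33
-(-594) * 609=361746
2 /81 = 0.02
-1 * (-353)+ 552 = 905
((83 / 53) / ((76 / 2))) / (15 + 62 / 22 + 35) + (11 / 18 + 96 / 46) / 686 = 1347965/285992028 = 0.00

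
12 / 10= 6/5 = 1.20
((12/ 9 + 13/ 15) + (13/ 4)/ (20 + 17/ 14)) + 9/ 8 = 41321/11880 = 3.48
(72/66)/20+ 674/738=19642/20295 = 0.97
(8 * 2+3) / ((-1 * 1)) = -19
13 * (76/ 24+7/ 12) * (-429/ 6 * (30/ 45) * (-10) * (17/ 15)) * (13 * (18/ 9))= 2054195/3 = 684731.67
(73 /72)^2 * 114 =101251/864 = 117.19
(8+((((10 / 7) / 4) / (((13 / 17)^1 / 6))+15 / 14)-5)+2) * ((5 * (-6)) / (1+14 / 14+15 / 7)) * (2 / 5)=-9690/377 = -25.70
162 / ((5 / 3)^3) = 4374/125 = 34.99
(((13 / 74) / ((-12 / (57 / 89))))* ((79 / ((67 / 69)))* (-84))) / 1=28274337/441262 = 64.08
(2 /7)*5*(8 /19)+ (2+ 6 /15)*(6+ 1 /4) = 2075/133 = 15.60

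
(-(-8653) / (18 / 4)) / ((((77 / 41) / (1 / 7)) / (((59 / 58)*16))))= 334905712/140679 = 2380.64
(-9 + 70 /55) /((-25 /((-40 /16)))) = -17/22 = -0.77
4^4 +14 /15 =3854/15 = 256.93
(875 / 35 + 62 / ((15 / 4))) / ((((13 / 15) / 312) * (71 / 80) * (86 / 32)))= 19138560/3053 = 6268.77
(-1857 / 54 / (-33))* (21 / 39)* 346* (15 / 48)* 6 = 3748045/10296 = 364.03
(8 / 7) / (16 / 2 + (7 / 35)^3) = 1000/7007 = 0.14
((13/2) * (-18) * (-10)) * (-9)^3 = -852930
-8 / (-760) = 1/95 = 0.01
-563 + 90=-473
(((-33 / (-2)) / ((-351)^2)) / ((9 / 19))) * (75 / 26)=5225/6406452 = 0.00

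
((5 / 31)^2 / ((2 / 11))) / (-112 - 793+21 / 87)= -7975/50429436 = 0.00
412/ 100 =103/25 = 4.12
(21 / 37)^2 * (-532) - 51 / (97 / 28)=-24712296/132793 = -186.10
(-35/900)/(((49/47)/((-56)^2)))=-5264/45 = -116.98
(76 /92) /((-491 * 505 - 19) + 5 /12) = -228/68440709 = 0.00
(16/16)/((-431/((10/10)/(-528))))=1/227568 = 0.00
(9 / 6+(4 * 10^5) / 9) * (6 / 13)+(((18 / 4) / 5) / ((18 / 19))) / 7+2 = 112015441/5460 = 20515.65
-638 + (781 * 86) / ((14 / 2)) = 62700/7 = 8957.14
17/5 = 3.40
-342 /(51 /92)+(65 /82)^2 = -70449487/114308 = -616.31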